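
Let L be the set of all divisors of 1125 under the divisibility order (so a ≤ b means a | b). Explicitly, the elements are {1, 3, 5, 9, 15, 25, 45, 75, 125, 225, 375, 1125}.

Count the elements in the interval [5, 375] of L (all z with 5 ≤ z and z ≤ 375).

The interval [5, 375] = {125, 15, 25, 375, 5, 75}, which has 6 elements.

6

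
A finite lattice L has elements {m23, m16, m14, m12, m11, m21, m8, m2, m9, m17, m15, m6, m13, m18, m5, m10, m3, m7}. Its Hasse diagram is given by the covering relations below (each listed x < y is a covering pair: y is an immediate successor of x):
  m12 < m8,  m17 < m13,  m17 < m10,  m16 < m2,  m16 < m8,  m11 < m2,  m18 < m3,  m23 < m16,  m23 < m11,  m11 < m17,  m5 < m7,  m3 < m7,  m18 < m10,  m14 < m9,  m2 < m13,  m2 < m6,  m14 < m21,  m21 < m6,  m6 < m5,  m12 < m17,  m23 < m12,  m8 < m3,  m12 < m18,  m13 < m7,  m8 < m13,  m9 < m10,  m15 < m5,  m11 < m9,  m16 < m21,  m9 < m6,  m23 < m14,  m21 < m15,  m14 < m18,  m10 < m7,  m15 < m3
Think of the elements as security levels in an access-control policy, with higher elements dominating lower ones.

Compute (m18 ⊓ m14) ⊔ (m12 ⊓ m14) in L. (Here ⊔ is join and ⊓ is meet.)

m18 ∧ m14 = m14
m12 ∧ m14 = m23
m14 ∨ m23 = m14

m14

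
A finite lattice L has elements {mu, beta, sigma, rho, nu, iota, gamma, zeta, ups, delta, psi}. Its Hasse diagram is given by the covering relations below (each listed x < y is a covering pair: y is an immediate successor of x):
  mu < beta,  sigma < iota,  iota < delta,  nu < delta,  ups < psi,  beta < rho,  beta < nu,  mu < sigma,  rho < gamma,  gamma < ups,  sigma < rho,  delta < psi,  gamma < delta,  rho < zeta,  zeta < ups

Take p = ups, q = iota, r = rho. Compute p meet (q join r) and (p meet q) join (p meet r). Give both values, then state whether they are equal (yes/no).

gamma; rho; no

q join r = delta, so p meet (q join r) = ups meet delta = gamma.
p meet q = sigma and p meet r = rho, so (p meet q) join (p meet r) = sigma join rho = rho.
Equal: no.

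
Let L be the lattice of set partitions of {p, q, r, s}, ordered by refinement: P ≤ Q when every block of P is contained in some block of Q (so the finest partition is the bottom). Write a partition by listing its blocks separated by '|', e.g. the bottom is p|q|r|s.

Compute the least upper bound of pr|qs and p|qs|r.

pr|qs

The join of pr|qs and p|qs|r merges any blocks that overlap across the partitions, giving pr|qs.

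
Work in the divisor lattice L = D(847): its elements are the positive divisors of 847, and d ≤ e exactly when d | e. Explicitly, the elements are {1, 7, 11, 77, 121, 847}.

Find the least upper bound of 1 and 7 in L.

7

Common upper bounds of {1, 7}: 7, 77, 847.
The least among these is 7.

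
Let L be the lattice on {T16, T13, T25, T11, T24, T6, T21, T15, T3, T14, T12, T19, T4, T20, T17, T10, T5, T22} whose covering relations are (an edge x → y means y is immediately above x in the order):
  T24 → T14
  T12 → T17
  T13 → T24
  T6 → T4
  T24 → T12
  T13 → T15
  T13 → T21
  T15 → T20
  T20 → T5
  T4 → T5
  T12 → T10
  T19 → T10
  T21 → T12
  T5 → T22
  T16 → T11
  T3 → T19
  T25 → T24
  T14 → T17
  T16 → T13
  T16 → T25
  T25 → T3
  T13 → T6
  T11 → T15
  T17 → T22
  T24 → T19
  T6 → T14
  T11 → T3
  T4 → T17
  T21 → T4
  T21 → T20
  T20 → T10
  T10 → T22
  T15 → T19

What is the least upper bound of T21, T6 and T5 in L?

Common upper bounds of {T21, T6, T5}: T22, T5.
The least among these is T5.

T5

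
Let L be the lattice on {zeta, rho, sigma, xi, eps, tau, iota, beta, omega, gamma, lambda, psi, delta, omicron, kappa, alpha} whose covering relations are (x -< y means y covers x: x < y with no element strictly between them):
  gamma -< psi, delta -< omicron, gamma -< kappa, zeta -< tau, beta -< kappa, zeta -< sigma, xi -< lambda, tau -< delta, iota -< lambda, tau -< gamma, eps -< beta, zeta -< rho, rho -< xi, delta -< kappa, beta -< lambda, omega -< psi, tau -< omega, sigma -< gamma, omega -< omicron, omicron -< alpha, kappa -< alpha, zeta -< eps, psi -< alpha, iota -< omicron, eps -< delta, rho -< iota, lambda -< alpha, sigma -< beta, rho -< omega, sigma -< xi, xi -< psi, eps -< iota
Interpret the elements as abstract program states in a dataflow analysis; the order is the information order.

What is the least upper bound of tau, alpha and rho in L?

Common upper bounds of {tau, alpha, rho}: alpha.
The least among these is alpha.

alpha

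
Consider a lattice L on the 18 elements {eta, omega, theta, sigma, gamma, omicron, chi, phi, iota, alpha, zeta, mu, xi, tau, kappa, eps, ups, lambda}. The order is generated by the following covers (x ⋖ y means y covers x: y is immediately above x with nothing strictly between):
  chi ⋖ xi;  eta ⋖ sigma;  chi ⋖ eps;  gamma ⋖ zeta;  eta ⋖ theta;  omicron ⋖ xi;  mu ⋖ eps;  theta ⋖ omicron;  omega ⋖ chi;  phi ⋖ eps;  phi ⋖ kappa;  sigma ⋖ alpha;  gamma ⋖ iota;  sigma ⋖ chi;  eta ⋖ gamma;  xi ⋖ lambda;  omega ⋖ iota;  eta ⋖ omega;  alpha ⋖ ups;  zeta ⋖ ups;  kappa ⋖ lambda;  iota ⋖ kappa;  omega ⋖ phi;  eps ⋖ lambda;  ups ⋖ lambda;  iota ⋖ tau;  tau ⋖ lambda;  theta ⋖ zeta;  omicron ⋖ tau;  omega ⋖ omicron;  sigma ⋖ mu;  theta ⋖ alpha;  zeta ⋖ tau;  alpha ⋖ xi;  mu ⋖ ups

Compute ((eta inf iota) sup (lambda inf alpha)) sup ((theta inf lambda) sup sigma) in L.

alpha

eta ∧ iota = eta
lambda ∧ alpha = alpha
eta ∨ alpha = alpha
theta ∧ lambda = theta
theta ∨ sigma = alpha
alpha ∨ alpha = alpha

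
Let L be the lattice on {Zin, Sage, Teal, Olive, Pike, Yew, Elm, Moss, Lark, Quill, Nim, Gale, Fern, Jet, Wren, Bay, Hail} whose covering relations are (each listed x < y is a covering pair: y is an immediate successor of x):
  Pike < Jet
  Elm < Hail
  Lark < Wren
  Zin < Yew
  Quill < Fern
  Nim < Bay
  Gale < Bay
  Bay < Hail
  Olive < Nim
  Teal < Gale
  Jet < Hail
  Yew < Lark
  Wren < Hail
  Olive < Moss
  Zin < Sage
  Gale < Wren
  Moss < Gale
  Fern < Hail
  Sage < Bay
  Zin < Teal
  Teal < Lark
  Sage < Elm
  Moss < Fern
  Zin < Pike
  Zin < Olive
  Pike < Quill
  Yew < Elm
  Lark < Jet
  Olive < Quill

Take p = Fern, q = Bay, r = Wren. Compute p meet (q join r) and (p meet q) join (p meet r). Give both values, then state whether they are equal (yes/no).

Fern; Moss; no

q join r = Hail, so p meet (q join r) = Fern meet Hail = Fern.
p meet q = Moss and p meet r = Moss, so (p meet q) join (p meet r) = Moss join Moss = Moss.
Equal: no.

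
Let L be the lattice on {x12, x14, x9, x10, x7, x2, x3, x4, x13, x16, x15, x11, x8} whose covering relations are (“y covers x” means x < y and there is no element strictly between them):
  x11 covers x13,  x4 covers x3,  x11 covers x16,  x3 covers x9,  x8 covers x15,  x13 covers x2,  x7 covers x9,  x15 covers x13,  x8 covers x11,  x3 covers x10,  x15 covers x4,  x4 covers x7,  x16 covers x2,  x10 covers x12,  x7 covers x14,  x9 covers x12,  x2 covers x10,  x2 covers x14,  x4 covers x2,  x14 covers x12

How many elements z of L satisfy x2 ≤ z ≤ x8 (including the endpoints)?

The interval [x2, x8] = {x11, x13, x15, x16, x2, x4, x8}, which has 7 elements.

7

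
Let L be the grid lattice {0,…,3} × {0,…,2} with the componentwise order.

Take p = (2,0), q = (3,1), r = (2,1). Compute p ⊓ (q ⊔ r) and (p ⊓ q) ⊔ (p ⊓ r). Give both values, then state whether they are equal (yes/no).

q ⊔ r = (3,1), so p ⊓ (q ⊔ r) = (2,0) ⊓ (3,1) = (2,0).
p ⊓ q = (2,0) and p ⊓ r = (2,0), so (p ⊓ q) ⊔ (p ⊓ r) = (2,0) ⊔ (2,0) = (2,0).
Equal: yes.

(2,0); (2,0); yes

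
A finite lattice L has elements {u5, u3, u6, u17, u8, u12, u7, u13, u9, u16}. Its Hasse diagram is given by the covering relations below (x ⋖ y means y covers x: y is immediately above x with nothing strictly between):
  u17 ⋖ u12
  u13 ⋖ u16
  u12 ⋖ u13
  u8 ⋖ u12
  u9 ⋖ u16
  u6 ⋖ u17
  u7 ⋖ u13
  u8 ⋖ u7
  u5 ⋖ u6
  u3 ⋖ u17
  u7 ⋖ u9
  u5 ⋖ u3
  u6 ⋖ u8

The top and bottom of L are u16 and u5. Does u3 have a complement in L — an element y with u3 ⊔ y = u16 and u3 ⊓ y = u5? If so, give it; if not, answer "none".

u9

Need y with u3 ∨ y = u16 and u3 ∧ y = u5.
Checking each element gives: u9.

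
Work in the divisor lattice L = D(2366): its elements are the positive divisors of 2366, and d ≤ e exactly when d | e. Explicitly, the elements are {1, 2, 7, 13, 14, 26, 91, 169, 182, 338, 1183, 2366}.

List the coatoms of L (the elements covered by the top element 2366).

The coatoms are exactly the elements covered by 2366: 1183, 182, 338.

1183, 182, 338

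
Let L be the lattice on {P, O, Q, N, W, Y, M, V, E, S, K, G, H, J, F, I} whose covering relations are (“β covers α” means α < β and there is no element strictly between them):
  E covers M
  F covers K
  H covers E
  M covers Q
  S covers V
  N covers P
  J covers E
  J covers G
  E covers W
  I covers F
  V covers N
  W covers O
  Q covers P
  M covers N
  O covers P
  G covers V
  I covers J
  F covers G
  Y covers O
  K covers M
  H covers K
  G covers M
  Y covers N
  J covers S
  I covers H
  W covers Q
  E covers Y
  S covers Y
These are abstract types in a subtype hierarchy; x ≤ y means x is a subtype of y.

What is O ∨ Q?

Common upper bounds of {O, Q}: E, H, I, J, W.
The least among these is W.

W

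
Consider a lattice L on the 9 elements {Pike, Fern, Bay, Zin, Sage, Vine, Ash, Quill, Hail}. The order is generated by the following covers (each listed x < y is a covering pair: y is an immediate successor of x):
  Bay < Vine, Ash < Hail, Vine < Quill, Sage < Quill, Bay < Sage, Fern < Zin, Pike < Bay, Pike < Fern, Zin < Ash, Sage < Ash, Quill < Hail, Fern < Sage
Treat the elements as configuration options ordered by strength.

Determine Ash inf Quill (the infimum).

Common lower bounds of {Ash, Quill}: Bay, Fern, Pike, Sage.
The greatest among these is Sage.

Sage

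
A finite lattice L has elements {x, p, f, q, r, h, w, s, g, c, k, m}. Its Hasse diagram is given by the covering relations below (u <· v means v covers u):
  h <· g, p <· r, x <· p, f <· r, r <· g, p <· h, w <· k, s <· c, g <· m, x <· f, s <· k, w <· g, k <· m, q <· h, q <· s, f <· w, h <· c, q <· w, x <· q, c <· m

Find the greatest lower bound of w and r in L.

Common lower bounds of {w, r}: f, x.
The greatest among these is f.

f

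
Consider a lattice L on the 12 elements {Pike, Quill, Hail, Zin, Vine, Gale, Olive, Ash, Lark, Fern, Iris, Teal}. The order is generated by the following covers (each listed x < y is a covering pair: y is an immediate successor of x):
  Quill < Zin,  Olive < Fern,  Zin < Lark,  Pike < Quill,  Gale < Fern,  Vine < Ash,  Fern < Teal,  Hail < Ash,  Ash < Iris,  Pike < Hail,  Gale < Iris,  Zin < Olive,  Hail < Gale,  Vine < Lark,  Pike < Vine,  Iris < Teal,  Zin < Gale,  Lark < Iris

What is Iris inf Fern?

Common lower bounds of {Iris, Fern}: Gale, Hail, Pike, Quill, Zin.
The greatest among these is Gale.

Gale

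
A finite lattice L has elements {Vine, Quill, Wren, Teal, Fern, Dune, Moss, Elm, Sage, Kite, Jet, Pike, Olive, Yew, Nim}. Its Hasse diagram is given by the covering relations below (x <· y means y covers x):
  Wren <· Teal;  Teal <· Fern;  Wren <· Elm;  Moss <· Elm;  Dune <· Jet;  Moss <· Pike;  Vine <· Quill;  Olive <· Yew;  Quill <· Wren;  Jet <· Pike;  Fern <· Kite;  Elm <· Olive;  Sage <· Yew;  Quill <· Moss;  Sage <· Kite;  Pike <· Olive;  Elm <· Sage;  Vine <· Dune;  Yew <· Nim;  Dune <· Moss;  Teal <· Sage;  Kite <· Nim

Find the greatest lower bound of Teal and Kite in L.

Common lower bounds of {Teal, Kite}: Quill, Teal, Vine, Wren.
The greatest among these is Teal.

Teal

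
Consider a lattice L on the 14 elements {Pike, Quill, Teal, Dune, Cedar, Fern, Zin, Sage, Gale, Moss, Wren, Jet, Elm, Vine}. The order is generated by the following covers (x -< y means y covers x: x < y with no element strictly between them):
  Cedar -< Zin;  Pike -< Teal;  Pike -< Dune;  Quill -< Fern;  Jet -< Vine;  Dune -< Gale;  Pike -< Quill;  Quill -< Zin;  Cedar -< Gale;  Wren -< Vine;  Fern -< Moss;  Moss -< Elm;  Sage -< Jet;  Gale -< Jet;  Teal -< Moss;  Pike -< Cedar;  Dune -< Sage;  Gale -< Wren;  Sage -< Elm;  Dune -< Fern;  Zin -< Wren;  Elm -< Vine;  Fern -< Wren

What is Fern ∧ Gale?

Common lower bounds of {Fern, Gale}: Dune, Pike.
The greatest among these is Dune.

Dune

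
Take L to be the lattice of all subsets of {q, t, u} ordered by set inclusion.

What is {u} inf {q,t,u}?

Common lower bounds of {{u}, {q,t,u}}: {u}, {}.
The greatest among these is {u}.

{u}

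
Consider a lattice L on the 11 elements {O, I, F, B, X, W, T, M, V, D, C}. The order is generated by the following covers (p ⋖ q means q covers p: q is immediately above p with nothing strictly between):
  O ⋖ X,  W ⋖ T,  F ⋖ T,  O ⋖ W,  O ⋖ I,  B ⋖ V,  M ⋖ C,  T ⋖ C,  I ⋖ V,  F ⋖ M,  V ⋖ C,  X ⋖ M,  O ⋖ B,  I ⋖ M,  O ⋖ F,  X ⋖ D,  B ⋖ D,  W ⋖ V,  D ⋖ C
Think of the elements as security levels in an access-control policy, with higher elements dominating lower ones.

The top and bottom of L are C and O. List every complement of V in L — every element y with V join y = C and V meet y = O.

F, X

Need y with V ∨ y = C and V ∧ y = O.
Checking each element gives: F, X.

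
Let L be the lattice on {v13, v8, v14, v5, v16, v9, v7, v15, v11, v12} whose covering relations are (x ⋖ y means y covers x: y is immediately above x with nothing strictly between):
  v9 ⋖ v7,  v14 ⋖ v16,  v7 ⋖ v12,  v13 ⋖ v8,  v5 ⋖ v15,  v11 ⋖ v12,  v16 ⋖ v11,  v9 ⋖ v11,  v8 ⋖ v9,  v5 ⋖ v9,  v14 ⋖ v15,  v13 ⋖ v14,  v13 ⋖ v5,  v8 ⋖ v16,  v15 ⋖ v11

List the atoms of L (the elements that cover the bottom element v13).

The atoms are exactly the elements that cover v13: v14, v5, v8.

v14, v5, v8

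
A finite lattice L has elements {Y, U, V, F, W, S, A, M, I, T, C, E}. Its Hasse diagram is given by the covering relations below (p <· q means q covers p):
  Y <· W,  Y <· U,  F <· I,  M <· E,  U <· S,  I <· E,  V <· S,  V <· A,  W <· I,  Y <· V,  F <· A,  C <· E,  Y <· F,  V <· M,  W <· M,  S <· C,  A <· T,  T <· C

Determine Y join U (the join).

U

Common upper bounds of {Y, U}: C, E, S, U.
The least among these is U.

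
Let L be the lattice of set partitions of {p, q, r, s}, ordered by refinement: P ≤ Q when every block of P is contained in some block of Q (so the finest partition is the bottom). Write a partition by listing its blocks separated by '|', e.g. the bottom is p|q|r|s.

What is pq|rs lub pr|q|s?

pqrs

Common upper bounds of {pq|rs, pr|q|s}: pqrs.
The least among these is pqrs.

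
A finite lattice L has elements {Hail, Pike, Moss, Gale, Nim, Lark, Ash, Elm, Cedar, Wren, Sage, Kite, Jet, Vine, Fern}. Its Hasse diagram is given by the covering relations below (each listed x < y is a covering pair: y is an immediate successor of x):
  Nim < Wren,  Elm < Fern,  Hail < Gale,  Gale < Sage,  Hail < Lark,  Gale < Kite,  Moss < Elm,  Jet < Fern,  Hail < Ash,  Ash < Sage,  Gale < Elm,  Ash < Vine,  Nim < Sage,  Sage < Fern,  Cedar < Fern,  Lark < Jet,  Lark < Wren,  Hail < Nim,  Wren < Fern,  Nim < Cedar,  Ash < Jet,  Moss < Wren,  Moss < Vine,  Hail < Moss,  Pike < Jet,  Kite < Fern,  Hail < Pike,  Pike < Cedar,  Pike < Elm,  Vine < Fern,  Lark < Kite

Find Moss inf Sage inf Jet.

Common lower bounds of {Moss, Sage, Jet}: Hail.
The greatest among these is Hail.

Hail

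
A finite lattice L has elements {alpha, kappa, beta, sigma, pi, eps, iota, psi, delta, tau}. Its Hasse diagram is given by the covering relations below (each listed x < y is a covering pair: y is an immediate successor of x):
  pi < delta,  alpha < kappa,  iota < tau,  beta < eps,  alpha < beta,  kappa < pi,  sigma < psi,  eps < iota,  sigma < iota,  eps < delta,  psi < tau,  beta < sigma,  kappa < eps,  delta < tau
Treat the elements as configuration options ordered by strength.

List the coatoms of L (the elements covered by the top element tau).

delta, iota, psi

The coatoms are exactly the elements covered by tau: delta, iota, psi.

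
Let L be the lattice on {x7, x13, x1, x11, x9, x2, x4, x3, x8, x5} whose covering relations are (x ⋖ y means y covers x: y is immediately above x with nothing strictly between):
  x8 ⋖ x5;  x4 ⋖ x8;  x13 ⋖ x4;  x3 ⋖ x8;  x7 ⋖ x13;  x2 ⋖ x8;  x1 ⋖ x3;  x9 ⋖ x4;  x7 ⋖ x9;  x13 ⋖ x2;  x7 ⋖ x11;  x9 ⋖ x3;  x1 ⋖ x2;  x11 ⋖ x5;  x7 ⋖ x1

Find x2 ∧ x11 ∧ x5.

Common lower bounds of {x2, x11, x5}: x7.
The greatest among these is x7.

x7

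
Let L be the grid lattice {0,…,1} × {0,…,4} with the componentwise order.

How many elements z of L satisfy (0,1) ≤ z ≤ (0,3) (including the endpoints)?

The interval [(0,1), (0,3)] = {(0,1), (0,2), (0,3)}, which has 3 elements.

3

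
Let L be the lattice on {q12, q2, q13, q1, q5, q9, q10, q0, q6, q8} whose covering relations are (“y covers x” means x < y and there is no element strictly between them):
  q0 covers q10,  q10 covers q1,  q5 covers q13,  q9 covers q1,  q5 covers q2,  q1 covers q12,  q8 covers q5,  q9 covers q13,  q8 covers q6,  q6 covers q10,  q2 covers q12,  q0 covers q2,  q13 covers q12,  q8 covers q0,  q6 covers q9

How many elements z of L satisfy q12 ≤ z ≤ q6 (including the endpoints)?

The interval [q12, q6] = {q1, q10, q12, q13, q6, q9}, which has 6 elements.

6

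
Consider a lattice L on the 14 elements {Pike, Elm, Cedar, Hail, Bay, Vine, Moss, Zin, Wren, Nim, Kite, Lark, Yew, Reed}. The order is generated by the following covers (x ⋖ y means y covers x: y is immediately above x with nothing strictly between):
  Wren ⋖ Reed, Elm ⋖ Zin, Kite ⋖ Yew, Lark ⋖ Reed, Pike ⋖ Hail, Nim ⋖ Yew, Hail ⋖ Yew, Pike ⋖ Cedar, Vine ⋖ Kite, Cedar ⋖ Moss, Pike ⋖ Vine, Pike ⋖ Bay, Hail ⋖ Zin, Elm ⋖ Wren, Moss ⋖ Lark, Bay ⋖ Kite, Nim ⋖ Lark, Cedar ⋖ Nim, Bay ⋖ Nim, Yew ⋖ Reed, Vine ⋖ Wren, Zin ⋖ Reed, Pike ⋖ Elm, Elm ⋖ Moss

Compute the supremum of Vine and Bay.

Kite

Common upper bounds of {Vine, Bay}: Kite, Reed, Yew.
The least among these is Kite.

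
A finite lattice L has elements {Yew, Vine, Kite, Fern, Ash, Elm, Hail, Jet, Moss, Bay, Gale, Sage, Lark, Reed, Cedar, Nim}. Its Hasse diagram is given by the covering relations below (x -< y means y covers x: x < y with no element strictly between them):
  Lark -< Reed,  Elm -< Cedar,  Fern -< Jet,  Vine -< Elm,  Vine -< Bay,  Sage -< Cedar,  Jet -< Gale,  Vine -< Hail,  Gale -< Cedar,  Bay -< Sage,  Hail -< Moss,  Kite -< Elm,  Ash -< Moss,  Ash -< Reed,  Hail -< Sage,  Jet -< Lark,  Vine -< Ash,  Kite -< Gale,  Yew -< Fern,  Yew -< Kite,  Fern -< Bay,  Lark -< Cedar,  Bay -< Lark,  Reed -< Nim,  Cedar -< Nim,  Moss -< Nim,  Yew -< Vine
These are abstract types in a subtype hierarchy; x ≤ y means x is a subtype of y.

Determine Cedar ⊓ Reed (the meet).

Lark

Common lower bounds of {Cedar, Reed}: Bay, Fern, Jet, Lark, Vine, Yew.
The greatest among these is Lark.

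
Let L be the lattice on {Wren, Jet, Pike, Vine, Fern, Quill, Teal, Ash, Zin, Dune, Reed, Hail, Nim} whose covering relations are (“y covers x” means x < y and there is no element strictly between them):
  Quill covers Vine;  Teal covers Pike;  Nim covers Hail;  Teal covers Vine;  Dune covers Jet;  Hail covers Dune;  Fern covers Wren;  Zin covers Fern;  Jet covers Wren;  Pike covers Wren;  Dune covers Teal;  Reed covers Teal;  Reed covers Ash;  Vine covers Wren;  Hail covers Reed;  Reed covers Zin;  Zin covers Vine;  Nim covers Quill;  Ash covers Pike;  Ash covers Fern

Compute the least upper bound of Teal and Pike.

Teal

Common upper bounds of {Teal, Pike}: Dune, Hail, Nim, Reed, Teal.
The least among these is Teal.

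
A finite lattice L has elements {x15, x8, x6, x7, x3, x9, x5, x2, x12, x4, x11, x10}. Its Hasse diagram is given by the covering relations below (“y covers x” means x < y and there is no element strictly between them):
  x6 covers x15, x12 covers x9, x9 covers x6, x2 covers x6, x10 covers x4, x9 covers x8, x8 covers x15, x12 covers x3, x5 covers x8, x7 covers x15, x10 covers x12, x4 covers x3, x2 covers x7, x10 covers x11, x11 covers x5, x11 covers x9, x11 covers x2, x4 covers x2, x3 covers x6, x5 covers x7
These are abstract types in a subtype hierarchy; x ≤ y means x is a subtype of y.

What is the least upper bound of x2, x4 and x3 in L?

Common upper bounds of {x2, x4, x3}: x10, x4.
The least among these is x4.

x4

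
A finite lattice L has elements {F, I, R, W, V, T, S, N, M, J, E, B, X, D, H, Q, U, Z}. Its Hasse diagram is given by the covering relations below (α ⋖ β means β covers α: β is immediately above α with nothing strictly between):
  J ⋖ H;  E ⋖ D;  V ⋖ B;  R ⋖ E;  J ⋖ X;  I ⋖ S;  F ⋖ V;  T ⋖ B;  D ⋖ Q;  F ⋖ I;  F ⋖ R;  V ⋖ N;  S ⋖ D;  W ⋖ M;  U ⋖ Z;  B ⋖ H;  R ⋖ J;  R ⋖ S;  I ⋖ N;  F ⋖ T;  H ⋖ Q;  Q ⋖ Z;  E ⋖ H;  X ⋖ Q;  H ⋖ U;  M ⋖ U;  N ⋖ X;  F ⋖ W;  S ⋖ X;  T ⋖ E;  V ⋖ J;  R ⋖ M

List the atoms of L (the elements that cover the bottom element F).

The atoms are exactly the elements that cover F: I, R, T, V, W.

I, R, T, V, W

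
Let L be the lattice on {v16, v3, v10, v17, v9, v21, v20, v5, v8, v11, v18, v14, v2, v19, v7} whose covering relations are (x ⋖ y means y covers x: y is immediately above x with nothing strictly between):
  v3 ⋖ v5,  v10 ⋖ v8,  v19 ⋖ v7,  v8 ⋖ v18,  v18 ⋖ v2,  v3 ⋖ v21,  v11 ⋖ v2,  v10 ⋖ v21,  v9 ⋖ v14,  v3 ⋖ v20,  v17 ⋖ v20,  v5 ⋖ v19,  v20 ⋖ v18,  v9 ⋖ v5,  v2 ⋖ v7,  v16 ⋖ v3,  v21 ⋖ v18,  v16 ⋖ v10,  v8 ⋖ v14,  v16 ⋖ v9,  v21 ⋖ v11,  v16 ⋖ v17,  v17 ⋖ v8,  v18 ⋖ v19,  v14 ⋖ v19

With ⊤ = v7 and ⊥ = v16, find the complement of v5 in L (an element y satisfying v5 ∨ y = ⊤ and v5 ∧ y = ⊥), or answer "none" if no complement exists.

none

For every candidate y, either v5 ∨ y ≠ v7 or v5 ∧ y ≠ v16; no complement exists.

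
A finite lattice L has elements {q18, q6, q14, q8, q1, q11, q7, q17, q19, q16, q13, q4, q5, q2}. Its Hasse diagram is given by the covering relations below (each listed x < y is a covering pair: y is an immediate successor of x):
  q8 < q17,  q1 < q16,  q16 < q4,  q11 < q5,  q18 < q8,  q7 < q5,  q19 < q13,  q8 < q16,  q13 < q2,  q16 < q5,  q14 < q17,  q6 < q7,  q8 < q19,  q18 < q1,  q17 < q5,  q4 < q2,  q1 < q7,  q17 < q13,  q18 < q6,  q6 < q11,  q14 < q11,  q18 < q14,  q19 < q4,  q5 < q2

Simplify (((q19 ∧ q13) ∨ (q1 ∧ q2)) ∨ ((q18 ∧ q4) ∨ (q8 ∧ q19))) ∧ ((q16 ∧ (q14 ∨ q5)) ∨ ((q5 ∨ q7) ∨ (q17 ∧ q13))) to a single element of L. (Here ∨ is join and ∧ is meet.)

q16

q19 ∧ q13 = q19
q1 ∧ q2 = q1
q19 ∨ q1 = q4
q18 ∧ q4 = q18
q8 ∧ q19 = q8
q18 ∨ q8 = q8
q4 ∨ q8 = q4
q14 ∨ q5 = q5
q16 ∧ q5 = q16
q5 ∨ q7 = q5
q17 ∧ q13 = q17
q5 ∨ q17 = q5
q16 ∨ q5 = q5
q4 ∧ q5 = q16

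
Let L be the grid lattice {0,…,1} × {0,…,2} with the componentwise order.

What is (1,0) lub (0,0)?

In a product of chains, the join is componentwise max, giving (1,0).

(1,0)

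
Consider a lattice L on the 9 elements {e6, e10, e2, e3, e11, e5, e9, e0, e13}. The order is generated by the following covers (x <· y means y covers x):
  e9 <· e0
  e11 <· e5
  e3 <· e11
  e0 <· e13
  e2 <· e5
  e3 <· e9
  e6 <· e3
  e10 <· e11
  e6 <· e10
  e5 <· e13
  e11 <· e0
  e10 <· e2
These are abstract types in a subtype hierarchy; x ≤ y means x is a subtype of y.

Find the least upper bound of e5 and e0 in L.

e13

Common upper bounds of {e5, e0}: e13.
The least among these is e13.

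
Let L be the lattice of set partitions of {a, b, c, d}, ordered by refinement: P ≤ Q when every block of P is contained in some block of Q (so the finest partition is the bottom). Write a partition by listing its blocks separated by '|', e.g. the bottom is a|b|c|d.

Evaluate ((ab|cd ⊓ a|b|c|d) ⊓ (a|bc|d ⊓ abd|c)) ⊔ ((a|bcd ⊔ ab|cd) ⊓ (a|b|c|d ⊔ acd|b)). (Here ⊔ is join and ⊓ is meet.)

ab|cd ∧ a|b|c|d = a|b|c|d
a|bc|d ∧ abd|c = a|b|c|d
a|b|c|d ∧ a|b|c|d = a|b|c|d
a|bcd ∨ ab|cd = abcd
a|b|c|d ∨ acd|b = acd|b
abcd ∧ acd|b = acd|b
a|b|c|d ∨ acd|b = acd|b

acd|b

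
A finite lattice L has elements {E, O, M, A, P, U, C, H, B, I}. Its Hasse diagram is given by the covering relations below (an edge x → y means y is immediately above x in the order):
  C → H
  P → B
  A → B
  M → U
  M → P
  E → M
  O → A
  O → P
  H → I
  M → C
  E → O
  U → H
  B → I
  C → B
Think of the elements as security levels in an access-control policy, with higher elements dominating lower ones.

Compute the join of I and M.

Common upper bounds of {I, M}: I.
The least among these is I.

I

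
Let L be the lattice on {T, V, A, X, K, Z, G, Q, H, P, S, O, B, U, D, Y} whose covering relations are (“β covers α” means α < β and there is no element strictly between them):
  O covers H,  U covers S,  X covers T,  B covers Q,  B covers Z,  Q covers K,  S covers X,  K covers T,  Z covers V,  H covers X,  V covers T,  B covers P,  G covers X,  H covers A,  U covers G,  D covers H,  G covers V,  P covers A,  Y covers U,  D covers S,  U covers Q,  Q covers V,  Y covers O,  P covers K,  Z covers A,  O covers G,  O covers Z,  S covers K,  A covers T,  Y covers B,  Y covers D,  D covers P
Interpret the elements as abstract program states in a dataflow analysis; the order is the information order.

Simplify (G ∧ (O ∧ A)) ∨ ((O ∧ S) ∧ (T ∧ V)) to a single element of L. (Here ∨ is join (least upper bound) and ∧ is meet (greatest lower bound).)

T

O ∧ A = A
G ∧ A = T
O ∧ S = X
T ∧ V = T
X ∧ T = T
T ∨ T = T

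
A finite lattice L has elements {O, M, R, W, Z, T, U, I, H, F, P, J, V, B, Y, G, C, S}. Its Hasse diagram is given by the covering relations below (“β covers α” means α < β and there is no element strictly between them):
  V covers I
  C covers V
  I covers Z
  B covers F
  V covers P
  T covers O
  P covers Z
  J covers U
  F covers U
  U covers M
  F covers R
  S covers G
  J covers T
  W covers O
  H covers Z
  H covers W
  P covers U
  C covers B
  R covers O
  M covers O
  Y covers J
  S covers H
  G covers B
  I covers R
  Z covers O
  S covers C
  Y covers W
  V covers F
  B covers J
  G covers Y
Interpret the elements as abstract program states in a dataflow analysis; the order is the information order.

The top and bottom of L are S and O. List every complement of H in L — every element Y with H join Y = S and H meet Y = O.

B, F, J, M, R, T, U

Need Y with H ∨ Y = S and H ∧ Y = O.
Checking each element gives: B, F, J, M, R, T, U.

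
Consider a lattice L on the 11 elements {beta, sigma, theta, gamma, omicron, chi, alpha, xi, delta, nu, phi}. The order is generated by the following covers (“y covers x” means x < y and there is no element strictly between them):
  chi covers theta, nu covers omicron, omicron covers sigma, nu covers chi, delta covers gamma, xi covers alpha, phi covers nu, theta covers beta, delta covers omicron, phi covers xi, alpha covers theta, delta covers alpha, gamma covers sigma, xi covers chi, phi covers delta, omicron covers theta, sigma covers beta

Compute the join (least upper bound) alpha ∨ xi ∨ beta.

Common upper bounds of {alpha, xi, beta}: phi, xi.
The least among these is xi.

xi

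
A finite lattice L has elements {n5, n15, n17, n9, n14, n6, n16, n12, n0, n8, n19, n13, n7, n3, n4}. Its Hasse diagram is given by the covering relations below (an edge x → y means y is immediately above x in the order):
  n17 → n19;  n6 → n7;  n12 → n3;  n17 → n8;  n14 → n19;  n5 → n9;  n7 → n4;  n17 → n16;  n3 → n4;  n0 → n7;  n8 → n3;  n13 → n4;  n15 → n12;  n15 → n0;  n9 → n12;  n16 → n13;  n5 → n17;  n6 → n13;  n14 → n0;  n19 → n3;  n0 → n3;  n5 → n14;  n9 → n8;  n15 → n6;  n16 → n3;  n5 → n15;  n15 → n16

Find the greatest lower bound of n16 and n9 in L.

n5

Common lower bounds of {n16, n9}: n5.
The greatest among these is n5.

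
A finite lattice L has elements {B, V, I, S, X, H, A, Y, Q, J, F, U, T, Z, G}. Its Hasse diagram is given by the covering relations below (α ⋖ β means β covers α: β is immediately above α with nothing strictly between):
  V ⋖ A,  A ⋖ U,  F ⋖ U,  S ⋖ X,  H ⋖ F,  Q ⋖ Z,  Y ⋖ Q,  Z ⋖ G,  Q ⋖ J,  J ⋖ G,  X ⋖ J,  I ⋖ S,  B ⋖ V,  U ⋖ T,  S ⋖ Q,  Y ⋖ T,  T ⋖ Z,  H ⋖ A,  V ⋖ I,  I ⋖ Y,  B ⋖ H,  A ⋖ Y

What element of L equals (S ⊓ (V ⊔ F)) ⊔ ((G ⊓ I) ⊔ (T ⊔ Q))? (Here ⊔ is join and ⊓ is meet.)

V ∨ F = U
S ∧ U = V
G ∧ I = I
T ∨ Q = Z
I ∨ Z = Z
V ∨ Z = Z

Z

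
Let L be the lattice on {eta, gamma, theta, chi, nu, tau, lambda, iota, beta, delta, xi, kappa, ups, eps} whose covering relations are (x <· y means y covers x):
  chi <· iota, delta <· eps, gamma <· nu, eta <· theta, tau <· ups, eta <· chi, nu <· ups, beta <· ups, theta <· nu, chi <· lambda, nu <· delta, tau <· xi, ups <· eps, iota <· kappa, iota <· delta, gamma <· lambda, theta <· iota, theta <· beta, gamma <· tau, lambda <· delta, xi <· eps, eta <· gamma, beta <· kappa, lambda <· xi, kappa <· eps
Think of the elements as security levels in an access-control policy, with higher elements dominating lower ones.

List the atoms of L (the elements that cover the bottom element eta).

chi, gamma, theta

The atoms are exactly the elements that cover eta: chi, gamma, theta.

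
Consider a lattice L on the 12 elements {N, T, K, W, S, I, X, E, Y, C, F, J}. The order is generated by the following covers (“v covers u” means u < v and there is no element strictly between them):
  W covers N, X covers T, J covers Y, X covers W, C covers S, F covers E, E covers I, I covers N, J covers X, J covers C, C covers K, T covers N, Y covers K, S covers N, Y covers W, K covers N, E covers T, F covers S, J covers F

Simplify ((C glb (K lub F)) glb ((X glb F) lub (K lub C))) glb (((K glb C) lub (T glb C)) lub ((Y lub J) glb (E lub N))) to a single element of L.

C

K ∨ F = J
C ∧ J = C
X ∧ F = T
K ∨ C = C
T ∨ C = J
C ∧ J = C
K ∧ C = K
T ∧ C = N
K ∨ N = K
Y ∨ J = J
E ∨ N = E
J ∧ E = E
K ∨ E = J
C ∧ J = C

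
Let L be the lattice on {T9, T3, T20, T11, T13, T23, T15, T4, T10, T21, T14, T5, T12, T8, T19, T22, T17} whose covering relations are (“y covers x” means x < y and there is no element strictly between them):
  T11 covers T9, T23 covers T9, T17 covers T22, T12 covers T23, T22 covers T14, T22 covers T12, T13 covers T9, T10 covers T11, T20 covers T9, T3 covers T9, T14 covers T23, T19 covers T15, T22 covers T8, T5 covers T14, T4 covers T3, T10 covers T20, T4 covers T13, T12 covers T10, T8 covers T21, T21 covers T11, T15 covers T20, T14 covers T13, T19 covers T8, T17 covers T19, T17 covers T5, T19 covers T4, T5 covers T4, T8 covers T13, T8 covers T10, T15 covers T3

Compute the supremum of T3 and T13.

Common upper bounds of {T3, T13}: T17, T19, T4, T5.
The least among these is T4.

T4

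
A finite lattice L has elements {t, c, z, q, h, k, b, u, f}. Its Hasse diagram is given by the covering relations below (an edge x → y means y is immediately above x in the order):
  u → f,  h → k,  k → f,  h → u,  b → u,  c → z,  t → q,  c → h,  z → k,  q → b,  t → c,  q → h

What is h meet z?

c

Common lower bounds of {h, z}: c, t.
The greatest among these is c.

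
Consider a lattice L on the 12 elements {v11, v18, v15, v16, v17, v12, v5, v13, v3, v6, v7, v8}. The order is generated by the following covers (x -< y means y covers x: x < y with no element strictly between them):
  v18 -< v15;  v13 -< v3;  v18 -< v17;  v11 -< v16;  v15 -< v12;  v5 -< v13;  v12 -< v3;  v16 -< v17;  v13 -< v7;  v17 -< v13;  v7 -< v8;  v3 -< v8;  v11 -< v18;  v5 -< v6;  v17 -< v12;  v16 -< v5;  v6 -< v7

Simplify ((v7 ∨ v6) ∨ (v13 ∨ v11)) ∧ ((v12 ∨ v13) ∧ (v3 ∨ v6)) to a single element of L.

v13

v7 ∨ v6 = v7
v13 ∨ v11 = v13
v7 ∨ v13 = v7
v12 ∨ v13 = v3
v3 ∨ v6 = v8
v3 ∧ v8 = v3
v7 ∧ v3 = v13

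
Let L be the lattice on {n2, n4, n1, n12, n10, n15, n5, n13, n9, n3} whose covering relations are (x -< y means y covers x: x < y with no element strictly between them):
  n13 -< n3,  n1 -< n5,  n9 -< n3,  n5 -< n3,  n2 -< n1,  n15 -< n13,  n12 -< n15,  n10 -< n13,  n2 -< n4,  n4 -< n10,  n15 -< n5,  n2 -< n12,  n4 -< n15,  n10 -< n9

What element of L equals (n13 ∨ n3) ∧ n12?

n13 ∨ n3 = n3
n3 ∧ n12 = n12

n12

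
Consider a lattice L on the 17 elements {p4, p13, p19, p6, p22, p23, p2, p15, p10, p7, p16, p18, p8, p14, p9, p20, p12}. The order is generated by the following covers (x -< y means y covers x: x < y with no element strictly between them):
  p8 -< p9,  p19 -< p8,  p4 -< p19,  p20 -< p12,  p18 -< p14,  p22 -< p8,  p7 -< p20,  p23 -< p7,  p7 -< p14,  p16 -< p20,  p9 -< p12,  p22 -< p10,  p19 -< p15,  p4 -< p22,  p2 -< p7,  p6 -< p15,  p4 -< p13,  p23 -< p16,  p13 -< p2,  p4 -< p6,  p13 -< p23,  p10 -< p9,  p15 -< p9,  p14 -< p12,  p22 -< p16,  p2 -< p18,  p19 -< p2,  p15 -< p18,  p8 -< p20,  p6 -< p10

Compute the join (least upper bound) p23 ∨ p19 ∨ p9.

p12

Common upper bounds of {p23, p19, p9}: p12.
The least among these is p12.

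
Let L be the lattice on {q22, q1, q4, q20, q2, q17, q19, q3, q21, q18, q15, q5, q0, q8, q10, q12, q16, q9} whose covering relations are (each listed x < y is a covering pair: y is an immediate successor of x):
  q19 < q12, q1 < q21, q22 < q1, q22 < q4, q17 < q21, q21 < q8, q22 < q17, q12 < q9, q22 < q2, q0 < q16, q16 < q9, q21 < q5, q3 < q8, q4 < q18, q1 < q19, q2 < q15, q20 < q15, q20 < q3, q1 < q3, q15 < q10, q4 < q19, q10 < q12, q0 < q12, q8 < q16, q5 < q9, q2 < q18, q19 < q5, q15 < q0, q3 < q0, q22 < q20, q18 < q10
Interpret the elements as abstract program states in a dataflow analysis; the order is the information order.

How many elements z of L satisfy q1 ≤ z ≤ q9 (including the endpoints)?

The interval [q1, q9] = {q0, q1, q12, q16, q19, q21, q3, q5, q8, q9}, which has 10 elements.

10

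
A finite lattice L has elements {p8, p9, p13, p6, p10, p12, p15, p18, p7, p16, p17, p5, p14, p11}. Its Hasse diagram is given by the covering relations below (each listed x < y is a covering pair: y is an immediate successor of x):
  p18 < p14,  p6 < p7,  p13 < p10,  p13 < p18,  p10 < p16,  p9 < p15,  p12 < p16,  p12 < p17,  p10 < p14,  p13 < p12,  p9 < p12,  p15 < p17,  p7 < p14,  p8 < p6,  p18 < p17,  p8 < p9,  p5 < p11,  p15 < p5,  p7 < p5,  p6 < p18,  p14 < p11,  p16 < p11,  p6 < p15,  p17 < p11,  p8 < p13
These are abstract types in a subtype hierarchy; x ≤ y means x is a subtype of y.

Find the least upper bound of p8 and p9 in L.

p9

Common upper bounds of {p8, p9}: p11, p12, p15, p16, p17, p5, p9.
The least among these is p9.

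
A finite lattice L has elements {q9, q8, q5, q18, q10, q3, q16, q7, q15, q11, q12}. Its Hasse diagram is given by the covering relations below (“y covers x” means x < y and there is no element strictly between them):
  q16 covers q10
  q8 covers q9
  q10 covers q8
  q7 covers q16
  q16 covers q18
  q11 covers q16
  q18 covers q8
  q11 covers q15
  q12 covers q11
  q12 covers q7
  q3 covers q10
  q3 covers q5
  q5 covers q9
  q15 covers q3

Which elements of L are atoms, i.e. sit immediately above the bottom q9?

The atoms are exactly the elements that cover q9: q5, q8.

q5, q8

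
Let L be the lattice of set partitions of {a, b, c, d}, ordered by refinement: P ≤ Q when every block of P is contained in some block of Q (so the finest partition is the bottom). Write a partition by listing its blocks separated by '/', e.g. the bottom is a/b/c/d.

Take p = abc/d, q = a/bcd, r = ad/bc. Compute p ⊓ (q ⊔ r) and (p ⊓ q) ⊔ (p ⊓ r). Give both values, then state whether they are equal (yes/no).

q ⊔ r = abcd, so p ⊓ (q ⊔ r) = abc/d ⊓ abcd = abc/d.
p ⊓ q = a/bc/d and p ⊓ r = a/bc/d, so (p ⊓ q) ⊔ (p ⊓ r) = a/bc/d ⊔ a/bc/d = a/bc/d.
Equal: no.

abc/d; a/bc/d; no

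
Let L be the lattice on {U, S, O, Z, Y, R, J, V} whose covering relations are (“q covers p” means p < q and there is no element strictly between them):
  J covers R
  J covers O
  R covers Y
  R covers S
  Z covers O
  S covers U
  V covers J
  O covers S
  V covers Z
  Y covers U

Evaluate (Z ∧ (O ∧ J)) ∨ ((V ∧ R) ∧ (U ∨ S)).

O

O ∧ J = O
Z ∧ O = O
V ∧ R = R
U ∨ S = S
R ∧ S = S
O ∨ S = O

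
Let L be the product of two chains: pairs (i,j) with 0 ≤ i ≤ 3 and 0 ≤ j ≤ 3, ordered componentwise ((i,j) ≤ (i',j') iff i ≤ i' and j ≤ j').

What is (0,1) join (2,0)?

Common upper bounds of {(0,1), (2,0)}: (2,1), (2,2), (2,3), (3,1), (3,2), (3,3).
The least among these is (2,1).

(2,1)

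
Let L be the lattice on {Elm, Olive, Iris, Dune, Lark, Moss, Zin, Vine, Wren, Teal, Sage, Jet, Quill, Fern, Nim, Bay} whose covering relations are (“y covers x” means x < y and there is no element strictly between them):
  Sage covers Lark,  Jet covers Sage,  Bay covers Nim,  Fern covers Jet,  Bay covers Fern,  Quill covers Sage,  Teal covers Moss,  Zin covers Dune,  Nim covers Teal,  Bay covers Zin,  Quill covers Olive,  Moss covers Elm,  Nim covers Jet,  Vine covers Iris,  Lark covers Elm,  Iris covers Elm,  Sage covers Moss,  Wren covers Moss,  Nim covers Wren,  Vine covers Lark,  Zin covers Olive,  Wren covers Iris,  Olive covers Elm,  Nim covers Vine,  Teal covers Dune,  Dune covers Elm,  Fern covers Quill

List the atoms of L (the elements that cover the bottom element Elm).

The atoms are exactly the elements that cover Elm: Dune, Iris, Lark, Moss, Olive.

Dune, Iris, Lark, Moss, Olive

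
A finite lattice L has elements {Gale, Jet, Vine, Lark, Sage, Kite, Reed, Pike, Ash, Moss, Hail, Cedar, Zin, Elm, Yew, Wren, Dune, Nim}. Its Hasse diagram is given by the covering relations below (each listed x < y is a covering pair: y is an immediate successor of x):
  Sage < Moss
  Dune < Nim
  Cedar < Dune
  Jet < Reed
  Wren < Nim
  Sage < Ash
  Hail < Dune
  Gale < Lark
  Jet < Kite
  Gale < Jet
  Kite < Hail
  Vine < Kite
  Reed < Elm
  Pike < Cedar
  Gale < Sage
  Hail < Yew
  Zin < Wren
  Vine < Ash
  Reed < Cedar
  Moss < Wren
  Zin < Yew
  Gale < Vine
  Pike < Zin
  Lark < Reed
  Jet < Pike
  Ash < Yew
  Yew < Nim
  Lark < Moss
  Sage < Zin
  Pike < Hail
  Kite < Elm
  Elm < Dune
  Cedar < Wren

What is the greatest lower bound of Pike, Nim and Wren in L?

Common lower bounds of {Pike, Nim, Wren}: Gale, Jet, Pike.
The greatest among these is Pike.

Pike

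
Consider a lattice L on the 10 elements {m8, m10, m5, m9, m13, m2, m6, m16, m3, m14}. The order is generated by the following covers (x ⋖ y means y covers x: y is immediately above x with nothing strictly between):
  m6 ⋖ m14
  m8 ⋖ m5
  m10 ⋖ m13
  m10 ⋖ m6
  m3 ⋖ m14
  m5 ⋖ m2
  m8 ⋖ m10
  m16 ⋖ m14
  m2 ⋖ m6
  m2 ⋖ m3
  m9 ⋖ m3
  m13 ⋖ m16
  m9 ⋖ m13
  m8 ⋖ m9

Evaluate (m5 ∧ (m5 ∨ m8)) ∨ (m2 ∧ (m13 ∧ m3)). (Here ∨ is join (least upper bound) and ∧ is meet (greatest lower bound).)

m5 ∨ m8 = m5
m5 ∧ m5 = m5
m13 ∧ m3 = m9
m2 ∧ m9 = m8
m5 ∨ m8 = m5

m5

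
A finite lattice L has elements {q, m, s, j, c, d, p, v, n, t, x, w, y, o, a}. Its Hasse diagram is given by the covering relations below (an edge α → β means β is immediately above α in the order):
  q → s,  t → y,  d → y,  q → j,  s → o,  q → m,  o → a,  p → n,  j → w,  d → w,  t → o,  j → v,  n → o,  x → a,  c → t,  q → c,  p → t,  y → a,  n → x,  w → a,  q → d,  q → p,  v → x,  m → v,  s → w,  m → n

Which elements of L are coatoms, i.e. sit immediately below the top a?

o, w, x, y

The coatoms are exactly the elements covered by a: o, w, x, y.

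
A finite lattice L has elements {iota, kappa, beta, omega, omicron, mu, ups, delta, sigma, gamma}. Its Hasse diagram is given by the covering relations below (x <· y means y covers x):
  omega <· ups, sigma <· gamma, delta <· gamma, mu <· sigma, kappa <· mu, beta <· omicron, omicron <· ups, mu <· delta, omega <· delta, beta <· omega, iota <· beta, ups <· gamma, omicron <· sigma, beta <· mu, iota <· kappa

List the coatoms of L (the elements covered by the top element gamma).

delta, sigma, ups

The coatoms are exactly the elements covered by gamma: delta, sigma, ups.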